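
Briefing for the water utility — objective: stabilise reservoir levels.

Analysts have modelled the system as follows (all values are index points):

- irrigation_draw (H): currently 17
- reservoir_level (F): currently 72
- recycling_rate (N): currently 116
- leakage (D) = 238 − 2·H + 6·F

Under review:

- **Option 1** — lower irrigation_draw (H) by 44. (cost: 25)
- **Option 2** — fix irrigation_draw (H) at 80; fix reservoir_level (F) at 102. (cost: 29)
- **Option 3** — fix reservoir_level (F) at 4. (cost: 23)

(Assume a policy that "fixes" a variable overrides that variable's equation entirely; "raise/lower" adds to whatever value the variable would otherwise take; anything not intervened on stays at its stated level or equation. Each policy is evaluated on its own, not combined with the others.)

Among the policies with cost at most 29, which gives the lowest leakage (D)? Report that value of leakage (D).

Option 1 (H − 44):
  H = 17 − 44 = -27
  F = 72
  D = 238 − 2·(-27) + 6·72 = 724
Option 2 (H := 80, F := 102):
  H = 80
  F = 102
  D = 238 − 2·80 + 6·102 = 690
Option 3 (F := 4):
  H = 17
  F = 4
  D = 238 − 2·17 + 6·4 = 228
Comparing — Option 1: D=724, Option 2: D=690, Option 3: D=228. Lowest is 228 (Option 3).

228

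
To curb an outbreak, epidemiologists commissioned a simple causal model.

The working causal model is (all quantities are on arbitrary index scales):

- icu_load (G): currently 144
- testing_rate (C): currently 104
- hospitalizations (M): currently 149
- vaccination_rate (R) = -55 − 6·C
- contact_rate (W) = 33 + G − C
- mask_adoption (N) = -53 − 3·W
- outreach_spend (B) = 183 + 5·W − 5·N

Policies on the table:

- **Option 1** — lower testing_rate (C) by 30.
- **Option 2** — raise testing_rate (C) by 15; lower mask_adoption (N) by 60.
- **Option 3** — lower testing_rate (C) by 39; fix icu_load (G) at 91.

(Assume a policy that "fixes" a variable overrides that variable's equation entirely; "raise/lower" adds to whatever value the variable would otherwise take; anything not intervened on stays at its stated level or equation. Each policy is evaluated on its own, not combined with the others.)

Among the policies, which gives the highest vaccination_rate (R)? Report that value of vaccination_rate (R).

Option 1 (C − 30):
  C = 104 − 30 = 74
  R = -55 − 6·74 = -499
Option 2 (C + 15, N − 60):
  C = 104 + 15 = 119
  R = -55 − 6·119 = -769
Option 3 (C − 39, G := 91):
  C = 104 − 39 = 65
  R = -55 − 6·65 = -445
Comparing — Option 1: R=-499, Option 2: R=-769, Option 3: R=-445. Highest is -445 (Option 3).

-445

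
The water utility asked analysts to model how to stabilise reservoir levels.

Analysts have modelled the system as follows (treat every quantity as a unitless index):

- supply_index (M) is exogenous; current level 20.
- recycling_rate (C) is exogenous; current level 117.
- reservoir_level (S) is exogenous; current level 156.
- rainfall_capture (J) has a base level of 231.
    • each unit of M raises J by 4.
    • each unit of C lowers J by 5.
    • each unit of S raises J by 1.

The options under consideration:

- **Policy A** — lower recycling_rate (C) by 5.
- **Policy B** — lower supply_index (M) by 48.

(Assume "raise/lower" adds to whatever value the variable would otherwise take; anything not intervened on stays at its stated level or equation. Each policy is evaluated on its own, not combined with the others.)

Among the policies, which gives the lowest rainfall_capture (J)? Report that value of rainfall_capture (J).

Policy A (C − 5):
  M = 20
  C = 117 − 5 = 112
  S = 156
  J = 231 + 4·20 − 5·112 + 156 = -93
Policy B (M − 48):
  M = 20 − 48 = -28
  C = 117
  S = 156
  J = 231 + 4·(-28) − 5·117 + 156 = -310
Comparing — Policy A: J=-93, Policy B: J=-310. Lowest is -310 (Policy B).

-310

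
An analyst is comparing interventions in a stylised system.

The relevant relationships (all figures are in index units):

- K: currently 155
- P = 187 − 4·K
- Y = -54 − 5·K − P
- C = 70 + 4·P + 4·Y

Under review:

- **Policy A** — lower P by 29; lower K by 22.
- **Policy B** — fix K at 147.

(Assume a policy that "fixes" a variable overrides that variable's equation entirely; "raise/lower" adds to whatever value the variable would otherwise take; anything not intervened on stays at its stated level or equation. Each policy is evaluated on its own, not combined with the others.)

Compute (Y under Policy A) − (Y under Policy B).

43

Policy A (P − 29, K − 22):
  K = 155 − 22 = 133
  P = 187 − 4·133 (−29 from intervention) = -374
  Y = -54 − 5·133 − (-374) = -345
Policy B (K := 147):
  K = 147
  P = 187 − 4·147 = -401
  Y = -54 − 5·147 − (-401) = -388
Y: -345 − (-388) = 43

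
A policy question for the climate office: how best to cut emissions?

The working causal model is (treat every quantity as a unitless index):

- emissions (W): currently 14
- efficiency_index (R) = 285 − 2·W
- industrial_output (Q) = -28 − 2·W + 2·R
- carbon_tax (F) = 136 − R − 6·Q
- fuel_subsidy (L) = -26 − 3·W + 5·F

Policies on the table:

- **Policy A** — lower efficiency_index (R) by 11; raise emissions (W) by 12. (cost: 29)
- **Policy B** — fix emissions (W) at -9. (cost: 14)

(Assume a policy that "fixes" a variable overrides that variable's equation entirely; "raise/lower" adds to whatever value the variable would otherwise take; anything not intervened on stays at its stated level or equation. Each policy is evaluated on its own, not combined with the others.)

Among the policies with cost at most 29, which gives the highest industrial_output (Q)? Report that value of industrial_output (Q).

Policy A (R − 11, W + 12):
  W = 14 + 12 = 26
  R = 285 − 2·26 (−11 from intervention) = 222
  Q = -28 − 2·26 + 2·222 = 364
Policy B (W := -9):
  W = -9
  R = 285 − 2·(-9) = 303
  Q = -28 − 2·(-9) + 2·303 = 596
Comparing — Policy A: Q=364, Policy B: Q=596. Highest is 596 (Policy B).

596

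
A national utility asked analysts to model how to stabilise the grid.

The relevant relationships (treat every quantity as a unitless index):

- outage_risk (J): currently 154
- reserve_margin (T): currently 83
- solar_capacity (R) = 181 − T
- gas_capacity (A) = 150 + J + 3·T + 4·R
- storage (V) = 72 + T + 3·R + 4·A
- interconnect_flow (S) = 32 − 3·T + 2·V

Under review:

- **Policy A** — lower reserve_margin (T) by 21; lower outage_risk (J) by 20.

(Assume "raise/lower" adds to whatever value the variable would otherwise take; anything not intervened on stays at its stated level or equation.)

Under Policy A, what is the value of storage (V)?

Policy A (T − 21, J − 20):
  J = 154 − 20 = 134
  T = 83 − 21 = 62
  R = 181 − 62 = 119
  A = 150 + 134 + 3·62 + 4·119 = 946
  V = 72 + 62 + 3·119 + 4·946 = 4275

4275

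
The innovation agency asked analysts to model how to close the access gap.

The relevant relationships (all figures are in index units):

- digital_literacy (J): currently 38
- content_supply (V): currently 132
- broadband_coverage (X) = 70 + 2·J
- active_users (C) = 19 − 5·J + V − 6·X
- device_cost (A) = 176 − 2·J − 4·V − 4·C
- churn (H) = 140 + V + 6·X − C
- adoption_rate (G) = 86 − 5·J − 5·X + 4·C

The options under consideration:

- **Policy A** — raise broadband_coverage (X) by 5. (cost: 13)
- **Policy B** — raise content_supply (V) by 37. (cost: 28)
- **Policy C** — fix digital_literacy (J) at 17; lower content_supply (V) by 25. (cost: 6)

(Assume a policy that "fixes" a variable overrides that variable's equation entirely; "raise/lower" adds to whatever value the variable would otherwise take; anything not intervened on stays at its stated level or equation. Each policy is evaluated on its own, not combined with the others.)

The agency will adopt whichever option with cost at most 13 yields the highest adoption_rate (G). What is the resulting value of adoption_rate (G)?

Policy A (X + 5):
  J = 38
  V = 132
  X = 70 + 2·38 (+5 from intervention) = 151
  C = 19 − 5·38 + 132 − 6·151 = -945
  G = 86 − 5·38 − 5·151 + 4·(-945) = -4639
Policy C (J := 17, V − 25):
  J = 17
  V = 132 − 25 = 107
  X = 70 + 2·17 = 104
  C = 19 − 5·17 + 107 − 6·104 = -583
  G = 86 − 5·17 − 5·104 + 4·(-583) = -2851
Comparing — Policy A: G=-4639, Policy C: G=-2851. Highest is -2851 (Policy C).

-2851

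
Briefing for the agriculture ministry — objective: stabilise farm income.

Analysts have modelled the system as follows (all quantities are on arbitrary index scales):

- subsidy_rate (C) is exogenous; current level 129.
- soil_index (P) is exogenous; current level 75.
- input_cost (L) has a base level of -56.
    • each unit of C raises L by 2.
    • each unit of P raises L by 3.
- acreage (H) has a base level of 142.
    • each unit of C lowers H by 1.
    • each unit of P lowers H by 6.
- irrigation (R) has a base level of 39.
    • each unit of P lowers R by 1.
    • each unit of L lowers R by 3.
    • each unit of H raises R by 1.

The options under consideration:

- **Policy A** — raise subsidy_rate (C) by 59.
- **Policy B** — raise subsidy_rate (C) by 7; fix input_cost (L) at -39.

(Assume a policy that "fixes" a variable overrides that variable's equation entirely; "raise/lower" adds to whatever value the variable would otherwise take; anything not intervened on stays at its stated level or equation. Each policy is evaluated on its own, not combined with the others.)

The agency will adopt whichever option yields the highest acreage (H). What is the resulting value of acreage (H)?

Policy A (C + 59):
  C = 129 + 59 = 188
  P = 75
  H = 142 − 188 − 6·75 = -496
Policy B (C + 7, L := -39):
  C = 129 + 7 = 136
  P = 75
  H = 142 − 136 − 6·75 = -444
Comparing — Policy A: H=-496, Policy B: H=-444. Highest is -444 (Policy B).

-444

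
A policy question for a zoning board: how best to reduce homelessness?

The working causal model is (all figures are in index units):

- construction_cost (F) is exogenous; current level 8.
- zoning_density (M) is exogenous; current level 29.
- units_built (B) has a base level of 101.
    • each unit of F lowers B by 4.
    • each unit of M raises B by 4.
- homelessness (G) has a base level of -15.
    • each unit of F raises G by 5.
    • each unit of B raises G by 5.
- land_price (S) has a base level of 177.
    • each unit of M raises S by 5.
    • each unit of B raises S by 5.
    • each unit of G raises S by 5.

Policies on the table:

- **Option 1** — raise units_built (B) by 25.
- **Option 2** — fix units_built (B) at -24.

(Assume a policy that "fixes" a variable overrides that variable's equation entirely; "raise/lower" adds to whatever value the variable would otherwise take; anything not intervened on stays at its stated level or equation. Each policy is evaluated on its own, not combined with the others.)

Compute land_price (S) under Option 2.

-273

Option 2 (B := -24):
  F = 8
  M = 29
  B = -24
  G = -15 + 5·8 + 5·(-24) = -95
  S = 177 + 5·29 + 5·(-24) + 5·(-95) = -273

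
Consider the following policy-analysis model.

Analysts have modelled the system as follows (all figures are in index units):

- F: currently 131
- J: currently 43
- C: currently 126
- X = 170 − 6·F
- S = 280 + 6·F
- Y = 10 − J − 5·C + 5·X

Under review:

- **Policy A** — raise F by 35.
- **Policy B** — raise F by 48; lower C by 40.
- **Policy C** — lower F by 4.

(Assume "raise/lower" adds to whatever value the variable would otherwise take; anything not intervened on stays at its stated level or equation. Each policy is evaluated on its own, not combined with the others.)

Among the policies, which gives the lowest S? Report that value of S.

Policy A (F + 35):
  F = 131 + 35 = 166
  S = 280 + 6·166 = 1276
Policy B (F + 48, C − 40):
  F = 131 + 48 = 179
  S = 280 + 6·179 = 1354
Policy C (F − 4):
  F = 131 − 4 = 127
  S = 280 + 6·127 = 1042
Comparing — Policy A: S=1276, Policy B: S=1354, Policy C: S=1042. Lowest is 1042 (Policy C).

1042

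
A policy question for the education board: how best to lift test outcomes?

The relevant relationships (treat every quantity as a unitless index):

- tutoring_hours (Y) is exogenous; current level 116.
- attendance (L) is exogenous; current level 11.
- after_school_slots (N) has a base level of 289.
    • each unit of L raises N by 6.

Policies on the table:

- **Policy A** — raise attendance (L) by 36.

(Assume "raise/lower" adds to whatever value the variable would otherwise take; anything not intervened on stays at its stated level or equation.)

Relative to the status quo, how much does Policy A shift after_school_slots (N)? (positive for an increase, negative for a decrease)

216

Baseline:
  L = 11
  N = 289 + 6·11 = 355
Policy A (L + 36):
  L = 11 + 36 = 47
  N = 289 + 6·47 = 571
Change in N: 571 − 355 = 216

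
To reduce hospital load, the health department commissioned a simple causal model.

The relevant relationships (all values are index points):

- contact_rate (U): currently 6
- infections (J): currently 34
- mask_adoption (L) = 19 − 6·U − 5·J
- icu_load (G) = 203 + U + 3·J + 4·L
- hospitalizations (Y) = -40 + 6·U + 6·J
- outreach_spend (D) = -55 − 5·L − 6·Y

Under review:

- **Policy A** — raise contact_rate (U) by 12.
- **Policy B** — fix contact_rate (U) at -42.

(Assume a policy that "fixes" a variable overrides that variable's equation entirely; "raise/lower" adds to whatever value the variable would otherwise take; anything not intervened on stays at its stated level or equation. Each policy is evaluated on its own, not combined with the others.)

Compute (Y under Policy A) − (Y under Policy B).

Policy A (U + 12):
  U = 6 + 12 = 18
  J = 34
  Y = -40 + 6·18 + 6·34 = 272
Policy B (U := -42):
  U = -42
  J = 34
  Y = -40 + 6·(-42) + 6·34 = -88
Y: 272 − (-88) = 360

360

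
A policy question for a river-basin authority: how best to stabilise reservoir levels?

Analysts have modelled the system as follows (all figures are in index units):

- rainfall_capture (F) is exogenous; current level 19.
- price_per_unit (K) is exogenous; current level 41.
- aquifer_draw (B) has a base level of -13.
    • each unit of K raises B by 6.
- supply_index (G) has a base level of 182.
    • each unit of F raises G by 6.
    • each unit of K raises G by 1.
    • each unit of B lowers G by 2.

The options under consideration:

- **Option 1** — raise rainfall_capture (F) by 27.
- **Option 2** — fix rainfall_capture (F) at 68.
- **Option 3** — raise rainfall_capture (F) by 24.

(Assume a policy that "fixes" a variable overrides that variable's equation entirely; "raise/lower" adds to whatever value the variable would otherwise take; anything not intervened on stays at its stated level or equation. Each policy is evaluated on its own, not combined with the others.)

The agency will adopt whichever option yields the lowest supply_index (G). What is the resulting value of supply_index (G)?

15

Option 1 (F + 27):
  F = 19 + 27 = 46
  K = 41
  B = -13 + 6·41 = 233
  G = 182 + 6·46 + 41 − 2·233 = 33
Option 2 (F := 68):
  F = 68
  K = 41
  B = -13 + 6·41 = 233
  G = 182 + 6·68 + 41 − 2·233 = 165
Option 3 (F + 24):
  F = 19 + 24 = 43
  K = 41
  B = -13 + 6·41 = 233
  G = 182 + 6·43 + 41 − 2·233 = 15
Comparing — Option 1: G=33, Option 2: G=165, Option 3: G=15. Lowest is 15 (Option 3).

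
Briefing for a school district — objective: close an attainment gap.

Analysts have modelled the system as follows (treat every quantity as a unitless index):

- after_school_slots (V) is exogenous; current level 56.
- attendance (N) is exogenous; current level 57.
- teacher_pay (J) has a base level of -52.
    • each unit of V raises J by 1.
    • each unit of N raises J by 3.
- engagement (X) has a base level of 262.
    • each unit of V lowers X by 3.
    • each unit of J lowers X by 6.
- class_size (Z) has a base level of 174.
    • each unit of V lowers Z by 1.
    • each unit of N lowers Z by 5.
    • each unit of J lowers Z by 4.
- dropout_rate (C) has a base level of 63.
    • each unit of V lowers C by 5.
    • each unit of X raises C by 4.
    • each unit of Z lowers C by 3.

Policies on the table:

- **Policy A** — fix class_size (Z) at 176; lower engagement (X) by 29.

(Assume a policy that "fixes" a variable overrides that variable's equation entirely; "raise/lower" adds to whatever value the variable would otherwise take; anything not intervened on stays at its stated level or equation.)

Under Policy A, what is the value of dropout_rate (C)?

Policy A (Z := 176, X − 29):
  V = 56
  N = 57
  J = -52 + 56 + 3·57 = 175
  X = 262 − 3·56 − 6·175 (−29 from intervention) = -985
  Z = 176
  C = 63 − 5·56 + 4·(-985) − 3·176 = -4685

-4685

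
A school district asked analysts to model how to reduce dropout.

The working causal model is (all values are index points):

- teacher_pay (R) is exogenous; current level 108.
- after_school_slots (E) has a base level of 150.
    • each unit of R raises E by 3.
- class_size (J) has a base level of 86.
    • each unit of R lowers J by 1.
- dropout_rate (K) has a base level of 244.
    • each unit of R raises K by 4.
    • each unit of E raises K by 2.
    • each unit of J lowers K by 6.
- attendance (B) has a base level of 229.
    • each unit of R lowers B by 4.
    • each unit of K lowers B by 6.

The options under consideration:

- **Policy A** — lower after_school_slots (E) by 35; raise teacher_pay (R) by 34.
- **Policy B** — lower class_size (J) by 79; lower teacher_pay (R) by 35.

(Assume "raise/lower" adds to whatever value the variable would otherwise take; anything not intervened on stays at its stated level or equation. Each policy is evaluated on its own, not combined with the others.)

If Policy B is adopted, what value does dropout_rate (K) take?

Policy B (J − 79, R − 35):
  R = 108 − 35 = 73
  E = 150 + 3·73 = 369
  J = 86 − 73 (−79 from intervention) = -66
  K = 244 + 4·73 + 2·369 − 6·(-66) = 1670

1670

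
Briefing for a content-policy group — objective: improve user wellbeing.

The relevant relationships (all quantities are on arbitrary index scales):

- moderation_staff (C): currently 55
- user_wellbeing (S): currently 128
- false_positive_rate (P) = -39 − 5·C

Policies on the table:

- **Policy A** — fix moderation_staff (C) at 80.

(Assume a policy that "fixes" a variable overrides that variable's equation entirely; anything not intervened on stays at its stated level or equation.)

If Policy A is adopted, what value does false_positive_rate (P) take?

Policy A (C := 80):
  C = 80
  P = -39 − 5·80 = -439

-439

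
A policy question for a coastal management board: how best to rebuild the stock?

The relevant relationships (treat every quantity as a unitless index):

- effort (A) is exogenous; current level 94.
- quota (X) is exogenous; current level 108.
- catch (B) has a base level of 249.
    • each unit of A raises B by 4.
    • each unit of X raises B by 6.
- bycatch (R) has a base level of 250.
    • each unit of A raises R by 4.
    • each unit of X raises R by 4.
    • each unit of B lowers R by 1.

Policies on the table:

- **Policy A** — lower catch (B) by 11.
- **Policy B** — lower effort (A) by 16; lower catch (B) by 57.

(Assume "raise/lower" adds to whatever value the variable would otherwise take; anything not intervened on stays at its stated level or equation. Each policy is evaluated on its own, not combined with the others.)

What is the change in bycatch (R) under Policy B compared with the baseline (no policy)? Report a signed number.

Baseline:
  A = 94
  X = 108
  B = 249 + 4·94 + 6·108 = 1273
  R = 250 + 4·94 + 4·108 − 1273 = -215
Policy B (A − 16, B − 57):
  A = 94 − 16 = 78
  X = 108
  B = 249 + 4·78 + 6·108 (−57 from intervention) = 1152
  R = 250 + 4·78 + 4·108 − 1152 = -158
Change in R: -158 − (-215) = 57

57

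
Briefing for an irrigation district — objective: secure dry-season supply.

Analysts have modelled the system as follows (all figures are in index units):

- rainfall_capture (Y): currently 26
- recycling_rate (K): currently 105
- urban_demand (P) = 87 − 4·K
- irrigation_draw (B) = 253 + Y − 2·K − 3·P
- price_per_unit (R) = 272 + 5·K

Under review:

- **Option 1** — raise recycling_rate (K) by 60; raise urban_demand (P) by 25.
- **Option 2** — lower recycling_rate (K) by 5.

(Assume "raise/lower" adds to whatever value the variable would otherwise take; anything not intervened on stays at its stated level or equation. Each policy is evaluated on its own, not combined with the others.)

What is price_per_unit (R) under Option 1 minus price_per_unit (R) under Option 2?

325

Option 1 (K + 60, P + 25):
  K = 105 + 60 = 165
  R = 272 + 5·165 = 1097
Option 2 (K − 5):
  K = 105 − 5 = 100
  R = 272 + 5·100 = 772
R: 1097 − 772 = 325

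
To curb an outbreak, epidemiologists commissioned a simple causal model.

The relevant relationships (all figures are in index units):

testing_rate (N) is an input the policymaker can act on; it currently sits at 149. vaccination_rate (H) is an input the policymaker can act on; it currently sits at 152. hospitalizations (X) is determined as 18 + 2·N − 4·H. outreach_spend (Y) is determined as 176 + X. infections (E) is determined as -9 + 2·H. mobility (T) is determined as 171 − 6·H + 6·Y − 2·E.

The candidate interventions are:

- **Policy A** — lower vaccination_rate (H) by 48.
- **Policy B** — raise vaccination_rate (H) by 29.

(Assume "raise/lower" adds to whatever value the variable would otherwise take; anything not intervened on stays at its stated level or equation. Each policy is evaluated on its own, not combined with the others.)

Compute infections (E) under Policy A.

Policy A (H − 48):
  H = 152 − 48 = 104
  E = -9 + 2·104 = 199

199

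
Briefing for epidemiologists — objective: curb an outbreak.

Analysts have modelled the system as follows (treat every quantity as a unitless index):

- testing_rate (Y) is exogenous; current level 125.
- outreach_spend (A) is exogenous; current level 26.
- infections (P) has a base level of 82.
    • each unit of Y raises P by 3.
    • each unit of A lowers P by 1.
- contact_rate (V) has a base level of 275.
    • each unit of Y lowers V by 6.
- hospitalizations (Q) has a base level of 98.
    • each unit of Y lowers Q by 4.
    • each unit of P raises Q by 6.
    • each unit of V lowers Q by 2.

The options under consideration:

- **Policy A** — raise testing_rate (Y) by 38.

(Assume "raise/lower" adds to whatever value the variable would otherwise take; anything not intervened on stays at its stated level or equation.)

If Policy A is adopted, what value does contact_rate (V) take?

Policy A (Y + 38):
  Y = 125 + 38 = 163
  V = 275 − 6·163 = -703

-703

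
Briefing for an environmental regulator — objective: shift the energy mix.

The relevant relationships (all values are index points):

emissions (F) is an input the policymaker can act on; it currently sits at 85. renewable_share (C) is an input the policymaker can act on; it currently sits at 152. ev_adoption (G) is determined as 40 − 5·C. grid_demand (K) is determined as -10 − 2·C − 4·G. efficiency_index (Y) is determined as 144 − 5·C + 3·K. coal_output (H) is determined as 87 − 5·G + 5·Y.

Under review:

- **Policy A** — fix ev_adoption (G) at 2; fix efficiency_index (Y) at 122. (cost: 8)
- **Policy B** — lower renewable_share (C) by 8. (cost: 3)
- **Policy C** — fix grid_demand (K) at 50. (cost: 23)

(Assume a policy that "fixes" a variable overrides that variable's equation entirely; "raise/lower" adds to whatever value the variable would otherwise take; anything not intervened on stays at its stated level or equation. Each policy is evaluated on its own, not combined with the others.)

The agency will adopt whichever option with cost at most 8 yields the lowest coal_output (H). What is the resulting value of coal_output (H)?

Policy A (G := 2, Y := 122):
  C = 152
  G = 2
  K = -10 − 2·152 − 4·2 = -322
  Y = 122
  H = 87 − 5·2 + 5·122 = 687
Policy B (C − 8):
  C = 152 − 8 = 144
  G = 40 − 5·144 = -680
  K = -10 − 2·144 − 4·(-680) = 2422
  Y = 144 − 5·144 + 3·2422 = 6690
  H = 87 − 5·(-680) + 5·6690 = 36937
Comparing — Policy A: H=687, Policy B: H=36937. Lowest is 687 (Policy A).

687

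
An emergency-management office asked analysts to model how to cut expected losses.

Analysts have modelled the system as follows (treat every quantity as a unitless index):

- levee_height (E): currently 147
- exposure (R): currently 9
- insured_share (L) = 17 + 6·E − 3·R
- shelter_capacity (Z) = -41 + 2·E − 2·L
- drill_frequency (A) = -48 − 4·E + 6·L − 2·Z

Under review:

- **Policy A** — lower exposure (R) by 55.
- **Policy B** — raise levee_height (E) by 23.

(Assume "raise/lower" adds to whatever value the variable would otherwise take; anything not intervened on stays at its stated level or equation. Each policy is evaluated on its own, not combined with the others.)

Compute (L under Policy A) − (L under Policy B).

Policy A (R − 55):
  E = 147
  R = 9 − 55 = -46
  L = 17 + 6·147 − 3·(-46) = 1037
Policy B (E + 23):
  E = 147 + 23 = 170
  R = 9
  L = 17 + 6·170 − 3·9 = 1010
L: 1037 − 1010 = 27

27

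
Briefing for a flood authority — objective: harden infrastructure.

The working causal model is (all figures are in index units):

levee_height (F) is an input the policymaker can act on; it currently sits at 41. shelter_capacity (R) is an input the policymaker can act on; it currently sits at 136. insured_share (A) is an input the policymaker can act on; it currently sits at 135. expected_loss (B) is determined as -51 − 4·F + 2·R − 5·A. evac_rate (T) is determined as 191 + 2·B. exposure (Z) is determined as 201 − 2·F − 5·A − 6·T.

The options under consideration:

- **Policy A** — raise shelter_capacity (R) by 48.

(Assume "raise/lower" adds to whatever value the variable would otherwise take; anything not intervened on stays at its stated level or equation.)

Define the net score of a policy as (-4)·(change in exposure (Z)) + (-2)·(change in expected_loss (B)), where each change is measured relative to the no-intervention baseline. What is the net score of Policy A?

4416

Baseline:
  F = 41
  R = 136
  A = 135
  B = -51 − 4·41 + 2·136 − 5·135 = -618
  T = 191 + 2·(-618) = -1045
  Z = 201 − 2·41 − 5·135 − 6·(-1045) = 5714
Policy A (R + 48):
  F = 41
  R = 136 + 48 = 184
  A = 135
  B = -51 − 4·41 + 2·184 − 5·135 = -522
  T = 191 + 2·(-522) = -853
  Z = 201 − 2·41 − 5·135 − 6·(-853) = 4562
ΔZ = 4562 − 5714 = -1152; ΔB = -522 − (-618) = 96
Score = (-4)·(-1152) + (-2)·96 = 4416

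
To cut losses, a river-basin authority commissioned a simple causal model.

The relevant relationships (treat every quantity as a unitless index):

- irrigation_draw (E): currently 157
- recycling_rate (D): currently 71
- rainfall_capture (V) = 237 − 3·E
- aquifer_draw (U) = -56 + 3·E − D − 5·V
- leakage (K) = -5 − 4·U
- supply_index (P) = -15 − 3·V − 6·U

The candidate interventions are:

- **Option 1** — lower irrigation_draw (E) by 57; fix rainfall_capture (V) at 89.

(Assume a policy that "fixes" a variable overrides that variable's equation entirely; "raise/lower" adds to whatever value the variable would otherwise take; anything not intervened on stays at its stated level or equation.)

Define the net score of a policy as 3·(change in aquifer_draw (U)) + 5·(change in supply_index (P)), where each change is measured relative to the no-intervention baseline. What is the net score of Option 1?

43377

Baseline:
  E = 157
  D = 71
  V = 237 − 3·157 = -234
  U = -56 + 3·157 − 71 − 5·(-234) = 1514
  P = -15 − 3·(-234) − 6·1514 = -8397
Option 1 (E − 57, V := 89):
  E = 157 − 57 = 100
  D = 71
  V = 89
  U = -56 + 3·100 − 71 − 5·89 = -272
  P = -15 − 3·89 − 6·(-272) = 1350
ΔU = -272 − 1514 = -1786; ΔP = 1350 − (-8397) = 9747
Score = 3·(-1786) + 5·9747 = 43377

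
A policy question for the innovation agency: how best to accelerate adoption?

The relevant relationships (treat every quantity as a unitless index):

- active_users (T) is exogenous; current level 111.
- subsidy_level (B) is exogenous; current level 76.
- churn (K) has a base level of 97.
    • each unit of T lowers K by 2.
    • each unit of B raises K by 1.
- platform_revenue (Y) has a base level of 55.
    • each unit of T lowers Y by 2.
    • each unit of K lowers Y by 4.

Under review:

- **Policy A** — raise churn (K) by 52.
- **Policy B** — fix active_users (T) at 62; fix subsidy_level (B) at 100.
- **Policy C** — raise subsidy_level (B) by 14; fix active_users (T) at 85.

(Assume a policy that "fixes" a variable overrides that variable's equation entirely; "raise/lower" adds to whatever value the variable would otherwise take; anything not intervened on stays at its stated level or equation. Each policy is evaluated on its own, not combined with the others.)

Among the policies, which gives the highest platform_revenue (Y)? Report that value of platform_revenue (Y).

Policy A (K + 52):
  T = 111
  B = 76
  K = 97 − 2·111 + 76 (+52 from intervention) = 3
  Y = 55 − 2·111 − 4·3 = -179
Policy B (T := 62, B := 100):
  T = 62
  B = 100
  K = 97 − 2·62 + 100 = 73
  Y = 55 − 2·62 − 4·73 = -361
Policy C (B + 14, T := 85):
  T = 85
  B = 76 + 14 = 90
  K = 97 − 2·85 + 90 = 17
  Y = 55 − 2·85 − 4·17 = -183
Comparing — Policy A: Y=-179, Policy B: Y=-361, Policy C: Y=-183. Highest is -179 (Policy A).

-179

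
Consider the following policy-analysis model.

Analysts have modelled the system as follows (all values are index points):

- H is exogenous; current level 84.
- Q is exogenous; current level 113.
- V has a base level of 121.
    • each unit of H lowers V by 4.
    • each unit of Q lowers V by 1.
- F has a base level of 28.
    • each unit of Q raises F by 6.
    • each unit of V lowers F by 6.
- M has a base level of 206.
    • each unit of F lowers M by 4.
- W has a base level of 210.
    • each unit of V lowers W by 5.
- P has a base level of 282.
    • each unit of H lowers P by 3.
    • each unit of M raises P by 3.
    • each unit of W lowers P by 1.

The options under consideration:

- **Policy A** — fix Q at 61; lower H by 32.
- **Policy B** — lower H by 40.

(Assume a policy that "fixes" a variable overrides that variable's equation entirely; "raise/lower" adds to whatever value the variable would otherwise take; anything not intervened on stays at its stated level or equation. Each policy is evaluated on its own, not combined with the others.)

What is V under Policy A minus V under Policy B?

Policy A (Q := 61, H − 32):
  H = 84 − 32 = 52
  Q = 61
  V = 121 − 4·52 − 61 = -148
Policy B (H − 40):
  H = 84 − 40 = 44
  Q = 113
  V = 121 − 4·44 − 113 = -168
V: -148 − (-168) = 20

20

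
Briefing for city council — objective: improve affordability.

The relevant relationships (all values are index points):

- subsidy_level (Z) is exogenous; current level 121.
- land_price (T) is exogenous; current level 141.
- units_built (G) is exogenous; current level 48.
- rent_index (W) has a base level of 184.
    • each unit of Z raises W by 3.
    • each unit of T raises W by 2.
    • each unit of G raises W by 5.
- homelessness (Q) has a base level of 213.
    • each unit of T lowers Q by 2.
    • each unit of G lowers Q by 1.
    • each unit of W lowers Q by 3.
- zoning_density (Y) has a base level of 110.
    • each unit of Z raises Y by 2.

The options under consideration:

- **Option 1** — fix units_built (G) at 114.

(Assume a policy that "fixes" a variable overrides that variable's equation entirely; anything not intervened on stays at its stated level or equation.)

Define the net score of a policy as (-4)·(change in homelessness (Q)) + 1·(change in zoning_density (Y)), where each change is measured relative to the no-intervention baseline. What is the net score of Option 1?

4224

Baseline:
  Z = 121
  T = 141
  G = 48
  W = 184 + 3·121 + 2·141 + 5·48 = 1069
  Q = 213 − 2·141 − 48 − 3·1069 = -3324
  Y = 110 + 2·121 = 352
Option 1 (G := 114):
  Z = 121
  T = 141
  G = 114
  W = 184 + 3·121 + 2·141 + 5·114 = 1399
  Q = 213 − 2·141 − 114 − 3·1399 = -4380
  Y = 110 + 2·121 = 352
ΔQ = -4380 − (-3324) = -1056; ΔY = 352 − 352 = 0
Score = (-4)·(-1056) + 1·0 = 4224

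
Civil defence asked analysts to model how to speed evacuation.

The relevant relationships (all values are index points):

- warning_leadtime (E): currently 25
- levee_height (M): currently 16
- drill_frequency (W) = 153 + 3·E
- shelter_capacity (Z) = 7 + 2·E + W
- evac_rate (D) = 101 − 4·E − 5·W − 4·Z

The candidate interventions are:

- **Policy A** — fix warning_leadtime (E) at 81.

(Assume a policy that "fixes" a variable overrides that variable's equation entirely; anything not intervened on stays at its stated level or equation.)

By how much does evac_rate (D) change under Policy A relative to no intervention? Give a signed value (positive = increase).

Baseline:
  E = 25
  W = 153 + 3·25 = 228
  Z = 7 + 2·25 + 228 = 285
  D = 101 − 4·25 − 5·228 − 4·285 = -2279
Policy A (E := 81):
  E = 81
  W = 153 + 3·81 = 396
  Z = 7 + 2·81 + 396 = 565
  D = 101 − 4·81 − 5·396 − 4·565 = -4463
Change in D: -4463 − (-2279) = -2184

-2184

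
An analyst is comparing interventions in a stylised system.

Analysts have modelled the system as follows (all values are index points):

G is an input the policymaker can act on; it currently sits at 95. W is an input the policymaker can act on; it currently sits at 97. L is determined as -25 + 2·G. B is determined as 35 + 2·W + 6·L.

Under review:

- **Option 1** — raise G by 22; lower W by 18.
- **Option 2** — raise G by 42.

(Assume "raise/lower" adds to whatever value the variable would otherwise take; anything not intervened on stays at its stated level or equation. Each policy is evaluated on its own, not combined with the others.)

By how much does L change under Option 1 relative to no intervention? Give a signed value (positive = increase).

Baseline:
  G = 95
  L = -25 + 2·95 = 165
Option 1 (G + 22, W − 18):
  G = 95 + 22 = 117
  L = -25 + 2·117 = 209
Change in L: 209 − 165 = 44

44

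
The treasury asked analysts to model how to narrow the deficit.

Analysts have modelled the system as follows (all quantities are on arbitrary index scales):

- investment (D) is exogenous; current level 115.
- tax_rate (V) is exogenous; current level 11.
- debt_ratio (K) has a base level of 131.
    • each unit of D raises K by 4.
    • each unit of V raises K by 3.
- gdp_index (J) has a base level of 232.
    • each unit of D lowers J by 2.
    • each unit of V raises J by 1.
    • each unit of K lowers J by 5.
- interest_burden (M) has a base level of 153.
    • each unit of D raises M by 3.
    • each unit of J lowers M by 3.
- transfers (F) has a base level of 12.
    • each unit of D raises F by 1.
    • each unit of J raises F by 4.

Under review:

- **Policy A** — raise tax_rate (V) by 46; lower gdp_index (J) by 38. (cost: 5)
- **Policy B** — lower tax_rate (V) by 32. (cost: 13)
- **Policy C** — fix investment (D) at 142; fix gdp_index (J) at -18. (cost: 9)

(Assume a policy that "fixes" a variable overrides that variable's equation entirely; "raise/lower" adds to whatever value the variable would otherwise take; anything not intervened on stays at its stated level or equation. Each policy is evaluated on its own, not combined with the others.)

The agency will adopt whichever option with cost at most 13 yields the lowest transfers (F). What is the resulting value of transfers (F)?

-15029

Policy A (V + 46, J − 38):
  D = 115
  V = 11 + 46 = 57
  K = 131 + 4·115 + 3·57 = 762
  J = 232 − 2·115 + 57 − 5·762 (−38 from intervention) = -3789
  F = 12 + 115 + 4·(-3789) = -15029
Policy B (V − 32):
  D = 115
  V = 11 − 32 = -21
  K = 131 + 4·115 + 3·(-21) = 528
  J = 232 − 2·115 + (-21) − 5·528 = -2659
  F = 12 + 115 + 4·(-2659) = -10509
Policy C (D := 142, J := -18):
  D = 142
  V = 11
  K = 131 + 4·142 + 3·11 = 732
  J = -18
  F = 12 + 142 + 4·(-18) = 82
Comparing — Policy A: F=-15029, Policy B: F=-10509, Policy C: F=82. Lowest is -15029 (Policy A).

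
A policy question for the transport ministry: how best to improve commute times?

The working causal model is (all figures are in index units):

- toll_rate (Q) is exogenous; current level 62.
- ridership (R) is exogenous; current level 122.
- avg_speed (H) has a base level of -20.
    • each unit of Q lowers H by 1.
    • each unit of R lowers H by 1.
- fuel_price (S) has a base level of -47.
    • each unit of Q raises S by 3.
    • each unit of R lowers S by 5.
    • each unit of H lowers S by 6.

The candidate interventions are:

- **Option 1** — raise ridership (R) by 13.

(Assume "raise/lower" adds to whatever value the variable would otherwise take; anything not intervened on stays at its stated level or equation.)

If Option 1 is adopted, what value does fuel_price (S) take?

766

Option 1 (R + 13):
  Q = 62
  R = 122 + 13 = 135
  H = -20 − 62 − 135 = -217
  S = -47 + 3·62 − 5·135 − 6·(-217) = 766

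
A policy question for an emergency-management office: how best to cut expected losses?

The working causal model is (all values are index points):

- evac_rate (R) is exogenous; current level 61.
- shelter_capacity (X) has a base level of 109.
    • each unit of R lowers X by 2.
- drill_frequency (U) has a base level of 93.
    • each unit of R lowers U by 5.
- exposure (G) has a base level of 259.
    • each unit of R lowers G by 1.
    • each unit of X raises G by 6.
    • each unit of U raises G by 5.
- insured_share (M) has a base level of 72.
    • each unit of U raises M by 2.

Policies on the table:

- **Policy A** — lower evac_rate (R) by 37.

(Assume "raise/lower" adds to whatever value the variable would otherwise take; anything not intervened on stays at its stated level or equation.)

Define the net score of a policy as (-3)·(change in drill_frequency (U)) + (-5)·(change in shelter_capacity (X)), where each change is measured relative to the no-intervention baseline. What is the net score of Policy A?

-925

Baseline:
  R = 61
  X = 109 − 2·61 = -13
  U = 93 − 5·61 = -212
Policy A (R − 37):
  R = 61 − 37 = 24
  X = 109 − 2·24 = 61
  U = 93 − 5·24 = -27
ΔU = -27 − (-212) = 185; ΔX = 61 − (-13) = 74
Score = (-3)·185 + (-5)·74 = -925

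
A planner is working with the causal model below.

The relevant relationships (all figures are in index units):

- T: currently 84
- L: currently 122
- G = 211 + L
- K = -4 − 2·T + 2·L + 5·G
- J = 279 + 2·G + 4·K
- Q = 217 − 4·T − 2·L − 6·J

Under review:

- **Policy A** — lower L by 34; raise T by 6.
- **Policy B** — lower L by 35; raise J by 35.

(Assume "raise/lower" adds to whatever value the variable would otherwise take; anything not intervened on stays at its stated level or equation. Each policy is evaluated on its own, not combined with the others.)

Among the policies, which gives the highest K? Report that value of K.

Policy A (L − 34, T + 6):
  T = 84 + 6 = 90
  L = 122 − 34 = 88
  G = 211 + 88 = 299
  K = -4 − 2·90 + 2·88 + 5·299 = 1487
Policy B (L − 35, J + 35):
  T = 84
  L = 122 − 35 = 87
  G = 211 + 87 = 298
  K = -4 − 2·84 + 2·87 + 5·298 = 1492
Comparing — Policy A: K=1487, Policy B: K=1492. Highest is 1492 (Policy B).

1492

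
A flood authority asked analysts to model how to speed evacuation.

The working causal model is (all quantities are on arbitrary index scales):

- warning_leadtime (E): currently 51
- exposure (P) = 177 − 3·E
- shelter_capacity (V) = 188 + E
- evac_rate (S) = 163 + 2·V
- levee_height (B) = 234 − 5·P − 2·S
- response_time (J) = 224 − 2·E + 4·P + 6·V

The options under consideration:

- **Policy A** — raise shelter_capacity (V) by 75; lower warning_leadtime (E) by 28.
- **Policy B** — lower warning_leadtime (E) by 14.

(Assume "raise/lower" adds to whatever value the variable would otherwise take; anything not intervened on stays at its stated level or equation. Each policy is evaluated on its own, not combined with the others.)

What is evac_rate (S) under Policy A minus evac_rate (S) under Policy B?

122

Policy A (V + 75, E − 28):
  E = 51 − 28 = 23
  V = 188 + 23 (+75 from intervention) = 286
  S = 163 + 2·286 = 735
Policy B (E − 14):
  E = 51 − 14 = 37
  V = 188 + 37 = 225
  S = 163 + 2·225 = 613
S: 735 − 613 = 122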